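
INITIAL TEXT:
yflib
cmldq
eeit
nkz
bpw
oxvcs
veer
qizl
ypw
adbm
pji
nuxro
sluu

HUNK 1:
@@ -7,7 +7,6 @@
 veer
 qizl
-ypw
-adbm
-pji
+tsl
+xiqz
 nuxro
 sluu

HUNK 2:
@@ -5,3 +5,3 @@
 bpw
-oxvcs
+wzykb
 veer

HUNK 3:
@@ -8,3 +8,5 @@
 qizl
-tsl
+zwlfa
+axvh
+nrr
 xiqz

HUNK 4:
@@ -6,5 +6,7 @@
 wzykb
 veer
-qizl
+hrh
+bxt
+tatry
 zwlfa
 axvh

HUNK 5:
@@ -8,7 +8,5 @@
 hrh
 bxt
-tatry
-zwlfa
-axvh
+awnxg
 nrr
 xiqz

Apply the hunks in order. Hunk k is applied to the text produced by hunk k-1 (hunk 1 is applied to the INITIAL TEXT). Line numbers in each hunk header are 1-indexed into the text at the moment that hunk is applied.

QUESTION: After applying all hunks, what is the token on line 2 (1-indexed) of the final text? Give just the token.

Answer: cmldq

Derivation:
Hunk 1: at line 7 remove [ypw,adbm,pji] add [tsl,xiqz] -> 12 lines: yflib cmldq eeit nkz bpw oxvcs veer qizl tsl xiqz nuxro sluu
Hunk 2: at line 5 remove [oxvcs] add [wzykb] -> 12 lines: yflib cmldq eeit nkz bpw wzykb veer qizl tsl xiqz nuxro sluu
Hunk 3: at line 8 remove [tsl] add [zwlfa,axvh,nrr] -> 14 lines: yflib cmldq eeit nkz bpw wzykb veer qizl zwlfa axvh nrr xiqz nuxro sluu
Hunk 4: at line 6 remove [qizl] add [hrh,bxt,tatry] -> 16 lines: yflib cmldq eeit nkz bpw wzykb veer hrh bxt tatry zwlfa axvh nrr xiqz nuxro sluu
Hunk 5: at line 8 remove [tatry,zwlfa,axvh] add [awnxg] -> 14 lines: yflib cmldq eeit nkz bpw wzykb veer hrh bxt awnxg nrr xiqz nuxro sluu
Final line 2: cmldq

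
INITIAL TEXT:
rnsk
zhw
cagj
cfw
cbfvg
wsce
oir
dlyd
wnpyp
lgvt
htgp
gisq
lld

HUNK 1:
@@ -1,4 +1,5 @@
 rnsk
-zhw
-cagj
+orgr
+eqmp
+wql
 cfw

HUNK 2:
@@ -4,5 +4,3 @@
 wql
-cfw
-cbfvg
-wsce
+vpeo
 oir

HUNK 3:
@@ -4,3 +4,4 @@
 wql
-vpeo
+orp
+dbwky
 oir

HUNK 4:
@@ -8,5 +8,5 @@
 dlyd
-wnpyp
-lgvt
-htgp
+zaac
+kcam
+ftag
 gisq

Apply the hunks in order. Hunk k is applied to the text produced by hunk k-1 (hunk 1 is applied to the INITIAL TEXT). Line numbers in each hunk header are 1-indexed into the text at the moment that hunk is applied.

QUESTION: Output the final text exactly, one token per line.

Answer: rnsk
orgr
eqmp
wql
orp
dbwky
oir
dlyd
zaac
kcam
ftag
gisq
lld

Derivation:
Hunk 1: at line 1 remove [zhw,cagj] add [orgr,eqmp,wql] -> 14 lines: rnsk orgr eqmp wql cfw cbfvg wsce oir dlyd wnpyp lgvt htgp gisq lld
Hunk 2: at line 4 remove [cfw,cbfvg,wsce] add [vpeo] -> 12 lines: rnsk orgr eqmp wql vpeo oir dlyd wnpyp lgvt htgp gisq lld
Hunk 3: at line 4 remove [vpeo] add [orp,dbwky] -> 13 lines: rnsk orgr eqmp wql orp dbwky oir dlyd wnpyp lgvt htgp gisq lld
Hunk 4: at line 8 remove [wnpyp,lgvt,htgp] add [zaac,kcam,ftag] -> 13 lines: rnsk orgr eqmp wql orp dbwky oir dlyd zaac kcam ftag gisq lld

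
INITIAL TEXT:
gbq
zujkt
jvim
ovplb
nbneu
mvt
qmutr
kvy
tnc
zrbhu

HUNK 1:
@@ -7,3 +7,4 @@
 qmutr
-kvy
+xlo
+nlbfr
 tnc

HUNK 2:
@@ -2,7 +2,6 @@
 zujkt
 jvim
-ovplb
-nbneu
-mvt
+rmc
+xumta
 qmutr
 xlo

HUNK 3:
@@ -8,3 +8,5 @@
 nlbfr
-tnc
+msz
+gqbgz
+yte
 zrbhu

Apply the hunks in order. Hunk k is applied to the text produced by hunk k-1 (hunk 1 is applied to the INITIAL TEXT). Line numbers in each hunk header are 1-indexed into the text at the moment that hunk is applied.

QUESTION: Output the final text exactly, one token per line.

Hunk 1: at line 7 remove [kvy] add [xlo,nlbfr] -> 11 lines: gbq zujkt jvim ovplb nbneu mvt qmutr xlo nlbfr tnc zrbhu
Hunk 2: at line 2 remove [ovplb,nbneu,mvt] add [rmc,xumta] -> 10 lines: gbq zujkt jvim rmc xumta qmutr xlo nlbfr tnc zrbhu
Hunk 3: at line 8 remove [tnc] add [msz,gqbgz,yte] -> 12 lines: gbq zujkt jvim rmc xumta qmutr xlo nlbfr msz gqbgz yte zrbhu

Answer: gbq
zujkt
jvim
rmc
xumta
qmutr
xlo
nlbfr
msz
gqbgz
yte
zrbhu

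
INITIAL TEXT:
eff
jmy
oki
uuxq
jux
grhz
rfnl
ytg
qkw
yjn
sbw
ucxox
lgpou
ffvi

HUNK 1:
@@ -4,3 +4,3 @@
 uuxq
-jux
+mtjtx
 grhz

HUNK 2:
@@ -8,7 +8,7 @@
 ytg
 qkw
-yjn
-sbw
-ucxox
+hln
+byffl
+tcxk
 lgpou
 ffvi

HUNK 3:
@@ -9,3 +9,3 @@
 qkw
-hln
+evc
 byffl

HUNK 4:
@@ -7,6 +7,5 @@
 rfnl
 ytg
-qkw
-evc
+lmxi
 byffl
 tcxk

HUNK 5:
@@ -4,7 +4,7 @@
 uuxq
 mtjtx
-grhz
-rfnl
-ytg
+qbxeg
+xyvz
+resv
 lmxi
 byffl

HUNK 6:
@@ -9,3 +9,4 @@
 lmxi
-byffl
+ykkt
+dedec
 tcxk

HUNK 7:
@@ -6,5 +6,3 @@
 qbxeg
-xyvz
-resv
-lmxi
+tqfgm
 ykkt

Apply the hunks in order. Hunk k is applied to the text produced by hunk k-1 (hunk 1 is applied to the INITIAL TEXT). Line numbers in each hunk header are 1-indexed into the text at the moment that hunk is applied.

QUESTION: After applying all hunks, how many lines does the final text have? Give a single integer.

Hunk 1: at line 4 remove [jux] add [mtjtx] -> 14 lines: eff jmy oki uuxq mtjtx grhz rfnl ytg qkw yjn sbw ucxox lgpou ffvi
Hunk 2: at line 8 remove [yjn,sbw,ucxox] add [hln,byffl,tcxk] -> 14 lines: eff jmy oki uuxq mtjtx grhz rfnl ytg qkw hln byffl tcxk lgpou ffvi
Hunk 3: at line 9 remove [hln] add [evc] -> 14 lines: eff jmy oki uuxq mtjtx grhz rfnl ytg qkw evc byffl tcxk lgpou ffvi
Hunk 4: at line 7 remove [qkw,evc] add [lmxi] -> 13 lines: eff jmy oki uuxq mtjtx grhz rfnl ytg lmxi byffl tcxk lgpou ffvi
Hunk 5: at line 4 remove [grhz,rfnl,ytg] add [qbxeg,xyvz,resv] -> 13 lines: eff jmy oki uuxq mtjtx qbxeg xyvz resv lmxi byffl tcxk lgpou ffvi
Hunk 6: at line 9 remove [byffl] add [ykkt,dedec] -> 14 lines: eff jmy oki uuxq mtjtx qbxeg xyvz resv lmxi ykkt dedec tcxk lgpou ffvi
Hunk 7: at line 6 remove [xyvz,resv,lmxi] add [tqfgm] -> 12 lines: eff jmy oki uuxq mtjtx qbxeg tqfgm ykkt dedec tcxk lgpou ffvi
Final line count: 12

Answer: 12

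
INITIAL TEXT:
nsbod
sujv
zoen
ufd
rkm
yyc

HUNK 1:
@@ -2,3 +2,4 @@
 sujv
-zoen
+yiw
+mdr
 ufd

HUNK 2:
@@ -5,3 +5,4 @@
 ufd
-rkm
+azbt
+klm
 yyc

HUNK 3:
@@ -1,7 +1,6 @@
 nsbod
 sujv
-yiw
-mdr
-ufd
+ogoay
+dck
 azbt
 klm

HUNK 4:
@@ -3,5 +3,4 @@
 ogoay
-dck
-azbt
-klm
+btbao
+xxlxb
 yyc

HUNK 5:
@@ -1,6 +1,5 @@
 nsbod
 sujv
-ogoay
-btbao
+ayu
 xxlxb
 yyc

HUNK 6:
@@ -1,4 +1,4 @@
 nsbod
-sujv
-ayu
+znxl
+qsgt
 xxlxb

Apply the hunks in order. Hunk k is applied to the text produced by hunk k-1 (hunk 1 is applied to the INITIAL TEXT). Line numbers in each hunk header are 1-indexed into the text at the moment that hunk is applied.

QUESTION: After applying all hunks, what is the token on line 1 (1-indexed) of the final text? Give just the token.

Hunk 1: at line 2 remove [zoen] add [yiw,mdr] -> 7 lines: nsbod sujv yiw mdr ufd rkm yyc
Hunk 2: at line 5 remove [rkm] add [azbt,klm] -> 8 lines: nsbod sujv yiw mdr ufd azbt klm yyc
Hunk 3: at line 1 remove [yiw,mdr,ufd] add [ogoay,dck] -> 7 lines: nsbod sujv ogoay dck azbt klm yyc
Hunk 4: at line 3 remove [dck,azbt,klm] add [btbao,xxlxb] -> 6 lines: nsbod sujv ogoay btbao xxlxb yyc
Hunk 5: at line 1 remove [ogoay,btbao] add [ayu] -> 5 lines: nsbod sujv ayu xxlxb yyc
Hunk 6: at line 1 remove [sujv,ayu] add [znxl,qsgt] -> 5 lines: nsbod znxl qsgt xxlxb yyc
Final line 1: nsbod

Answer: nsbod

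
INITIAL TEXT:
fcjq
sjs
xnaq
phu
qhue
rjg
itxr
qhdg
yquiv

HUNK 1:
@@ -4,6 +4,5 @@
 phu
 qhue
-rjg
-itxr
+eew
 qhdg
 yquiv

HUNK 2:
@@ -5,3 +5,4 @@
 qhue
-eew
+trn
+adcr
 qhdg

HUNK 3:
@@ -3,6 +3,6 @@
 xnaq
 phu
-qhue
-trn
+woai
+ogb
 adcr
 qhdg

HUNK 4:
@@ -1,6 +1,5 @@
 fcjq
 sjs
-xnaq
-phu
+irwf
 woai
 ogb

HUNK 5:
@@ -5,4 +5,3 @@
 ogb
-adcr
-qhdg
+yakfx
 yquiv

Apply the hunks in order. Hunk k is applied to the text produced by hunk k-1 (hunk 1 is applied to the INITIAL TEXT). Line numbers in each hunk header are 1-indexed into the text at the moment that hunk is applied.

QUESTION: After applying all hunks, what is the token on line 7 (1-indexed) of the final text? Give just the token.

Hunk 1: at line 4 remove [rjg,itxr] add [eew] -> 8 lines: fcjq sjs xnaq phu qhue eew qhdg yquiv
Hunk 2: at line 5 remove [eew] add [trn,adcr] -> 9 lines: fcjq sjs xnaq phu qhue trn adcr qhdg yquiv
Hunk 3: at line 3 remove [qhue,trn] add [woai,ogb] -> 9 lines: fcjq sjs xnaq phu woai ogb adcr qhdg yquiv
Hunk 4: at line 1 remove [xnaq,phu] add [irwf] -> 8 lines: fcjq sjs irwf woai ogb adcr qhdg yquiv
Hunk 5: at line 5 remove [adcr,qhdg] add [yakfx] -> 7 lines: fcjq sjs irwf woai ogb yakfx yquiv
Final line 7: yquiv

Answer: yquiv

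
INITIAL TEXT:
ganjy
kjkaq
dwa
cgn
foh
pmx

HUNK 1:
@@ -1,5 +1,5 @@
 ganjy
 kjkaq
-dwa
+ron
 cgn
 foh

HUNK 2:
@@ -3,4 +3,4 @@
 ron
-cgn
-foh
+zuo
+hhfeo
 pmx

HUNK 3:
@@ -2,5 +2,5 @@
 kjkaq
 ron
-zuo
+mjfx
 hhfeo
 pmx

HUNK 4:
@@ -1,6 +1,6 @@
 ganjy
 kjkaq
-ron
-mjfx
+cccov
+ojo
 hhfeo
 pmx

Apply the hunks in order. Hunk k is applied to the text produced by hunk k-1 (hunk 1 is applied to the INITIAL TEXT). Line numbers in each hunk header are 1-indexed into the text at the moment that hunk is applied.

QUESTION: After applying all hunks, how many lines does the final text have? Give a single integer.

Hunk 1: at line 1 remove [dwa] add [ron] -> 6 lines: ganjy kjkaq ron cgn foh pmx
Hunk 2: at line 3 remove [cgn,foh] add [zuo,hhfeo] -> 6 lines: ganjy kjkaq ron zuo hhfeo pmx
Hunk 3: at line 2 remove [zuo] add [mjfx] -> 6 lines: ganjy kjkaq ron mjfx hhfeo pmx
Hunk 4: at line 1 remove [ron,mjfx] add [cccov,ojo] -> 6 lines: ganjy kjkaq cccov ojo hhfeo pmx
Final line count: 6

Answer: 6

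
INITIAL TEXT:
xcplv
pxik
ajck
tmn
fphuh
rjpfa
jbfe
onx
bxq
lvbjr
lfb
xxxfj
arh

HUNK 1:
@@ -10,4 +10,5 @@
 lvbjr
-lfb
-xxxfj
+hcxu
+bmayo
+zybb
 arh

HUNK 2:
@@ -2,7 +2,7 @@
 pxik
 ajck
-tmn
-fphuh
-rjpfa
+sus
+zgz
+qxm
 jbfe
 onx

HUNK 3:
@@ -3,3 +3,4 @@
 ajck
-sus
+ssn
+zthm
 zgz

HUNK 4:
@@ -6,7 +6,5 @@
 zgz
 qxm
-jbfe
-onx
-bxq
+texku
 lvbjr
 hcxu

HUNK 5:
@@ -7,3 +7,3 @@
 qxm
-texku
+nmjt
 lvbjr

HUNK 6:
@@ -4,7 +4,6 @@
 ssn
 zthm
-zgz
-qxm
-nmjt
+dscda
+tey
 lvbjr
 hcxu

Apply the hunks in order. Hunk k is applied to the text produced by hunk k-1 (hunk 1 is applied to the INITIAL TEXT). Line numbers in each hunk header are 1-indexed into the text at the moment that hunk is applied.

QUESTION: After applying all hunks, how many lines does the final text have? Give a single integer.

Answer: 12

Derivation:
Hunk 1: at line 10 remove [lfb,xxxfj] add [hcxu,bmayo,zybb] -> 14 lines: xcplv pxik ajck tmn fphuh rjpfa jbfe onx bxq lvbjr hcxu bmayo zybb arh
Hunk 2: at line 2 remove [tmn,fphuh,rjpfa] add [sus,zgz,qxm] -> 14 lines: xcplv pxik ajck sus zgz qxm jbfe onx bxq lvbjr hcxu bmayo zybb arh
Hunk 3: at line 3 remove [sus] add [ssn,zthm] -> 15 lines: xcplv pxik ajck ssn zthm zgz qxm jbfe onx bxq lvbjr hcxu bmayo zybb arh
Hunk 4: at line 6 remove [jbfe,onx,bxq] add [texku] -> 13 lines: xcplv pxik ajck ssn zthm zgz qxm texku lvbjr hcxu bmayo zybb arh
Hunk 5: at line 7 remove [texku] add [nmjt] -> 13 lines: xcplv pxik ajck ssn zthm zgz qxm nmjt lvbjr hcxu bmayo zybb arh
Hunk 6: at line 4 remove [zgz,qxm,nmjt] add [dscda,tey] -> 12 lines: xcplv pxik ajck ssn zthm dscda tey lvbjr hcxu bmayo zybb arh
Final line count: 12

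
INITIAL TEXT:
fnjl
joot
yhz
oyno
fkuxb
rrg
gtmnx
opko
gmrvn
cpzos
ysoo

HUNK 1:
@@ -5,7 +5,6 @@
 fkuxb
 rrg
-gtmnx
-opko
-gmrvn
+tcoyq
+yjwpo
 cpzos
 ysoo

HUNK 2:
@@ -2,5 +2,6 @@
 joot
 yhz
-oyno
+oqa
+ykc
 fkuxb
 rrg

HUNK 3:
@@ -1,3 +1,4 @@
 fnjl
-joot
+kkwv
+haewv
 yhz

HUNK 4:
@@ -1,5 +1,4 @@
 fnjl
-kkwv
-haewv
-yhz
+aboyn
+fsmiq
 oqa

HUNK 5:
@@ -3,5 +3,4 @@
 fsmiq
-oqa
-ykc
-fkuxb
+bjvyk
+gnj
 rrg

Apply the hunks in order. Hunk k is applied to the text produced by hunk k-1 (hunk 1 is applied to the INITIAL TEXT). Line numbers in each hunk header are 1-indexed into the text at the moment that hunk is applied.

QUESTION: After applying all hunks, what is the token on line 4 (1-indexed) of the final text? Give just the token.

Answer: bjvyk

Derivation:
Hunk 1: at line 5 remove [gtmnx,opko,gmrvn] add [tcoyq,yjwpo] -> 10 lines: fnjl joot yhz oyno fkuxb rrg tcoyq yjwpo cpzos ysoo
Hunk 2: at line 2 remove [oyno] add [oqa,ykc] -> 11 lines: fnjl joot yhz oqa ykc fkuxb rrg tcoyq yjwpo cpzos ysoo
Hunk 3: at line 1 remove [joot] add [kkwv,haewv] -> 12 lines: fnjl kkwv haewv yhz oqa ykc fkuxb rrg tcoyq yjwpo cpzos ysoo
Hunk 4: at line 1 remove [kkwv,haewv,yhz] add [aboyn,fsmiq] -> 11 lines: fnjl aboyn fsmiq oqa ykc fkuxb rrg tcoyq yjwpo cpzos ysoo
Hunk 5: at line 3 remove [oqa,ykc,fkuxb] add [bjvyk,gnj] -> 10 lines: fnjl aboyn fsmiq bjvyk gnj rrg tcoyq yjwpo cpzos ysoo
Final line 4: bjvyk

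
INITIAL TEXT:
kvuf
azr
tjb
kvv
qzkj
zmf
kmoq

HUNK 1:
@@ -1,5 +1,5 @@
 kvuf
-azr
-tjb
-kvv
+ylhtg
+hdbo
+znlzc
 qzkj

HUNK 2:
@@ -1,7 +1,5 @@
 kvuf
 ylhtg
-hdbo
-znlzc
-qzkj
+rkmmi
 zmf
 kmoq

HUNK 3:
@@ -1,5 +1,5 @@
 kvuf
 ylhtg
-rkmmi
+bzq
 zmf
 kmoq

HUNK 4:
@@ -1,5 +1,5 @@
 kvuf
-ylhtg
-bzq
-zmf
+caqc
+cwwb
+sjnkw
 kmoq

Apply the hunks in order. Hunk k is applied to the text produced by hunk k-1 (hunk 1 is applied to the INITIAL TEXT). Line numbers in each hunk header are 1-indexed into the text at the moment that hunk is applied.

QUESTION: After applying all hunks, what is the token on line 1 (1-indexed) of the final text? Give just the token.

Answer: kvuf

Derivation:
Hunk 1: at line 1 remove [azr,tjb,kvv] add [ylhtg,hdbo,znlzc] -> 7 lines: kvuf ylhtg hdbo znlzc qzkj zmf kmoq
Hunk 2: at line 1 remove [hdbo,znlzc,qzkj] add [rkmmi] -> 5 lines: kvuf ylhtg rkmmi zmf kmoq
Hunk 3: at line 1 remove [rkmmi] add [bzq] -> 5 lines: kvuf ylhtg bzq zmf kmoq
Hunk 4: at line 1 remove [ylhtg,bzq,zmf] add [caqc,cwwb,sjnkw] -> 5 lines: kvuf caqc cwwb sjnkw kmoq
Final line 1: kvuf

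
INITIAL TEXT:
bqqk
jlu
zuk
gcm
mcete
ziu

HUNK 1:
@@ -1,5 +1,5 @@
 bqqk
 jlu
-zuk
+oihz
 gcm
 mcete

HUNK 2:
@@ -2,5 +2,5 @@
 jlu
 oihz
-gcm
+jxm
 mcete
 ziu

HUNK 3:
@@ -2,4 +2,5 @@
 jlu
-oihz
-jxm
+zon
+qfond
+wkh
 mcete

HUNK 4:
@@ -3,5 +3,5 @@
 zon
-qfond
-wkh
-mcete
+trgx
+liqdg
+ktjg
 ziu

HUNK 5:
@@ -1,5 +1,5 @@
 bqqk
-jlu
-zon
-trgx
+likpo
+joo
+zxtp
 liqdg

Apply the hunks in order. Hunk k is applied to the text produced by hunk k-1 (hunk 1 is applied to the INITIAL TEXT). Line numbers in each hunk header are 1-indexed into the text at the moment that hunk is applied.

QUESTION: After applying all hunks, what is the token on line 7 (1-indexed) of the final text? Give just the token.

Answer: ziu

Derivation:
Hunk 1: at line 1 remove [zuk] add [oihz] -> 6 lines: bqqk jlu oihz gcm mcete ziu
Hunk 2: at line 2 remove [gcm] add [jxm] -> 6 lines: bqqk jlu oihz jxm mcete ziu
Hunk 3: at line 2 remove [oihz,jxm] add [zon,qfond,wkh] -> 7 lines: bqqk jlu zon qfond wkh mcete ziu
Hunk 4: at line 3 remove [qfond,wkh,mcete] add [trgx,liqdg,ktjg] -> 7 lines: bqqk jlu zon trgx liqdg ktjg ziu
Hunk 5: at line 1 remove [jlu,zon,trgx] add [likpo,joo,zxtp] -> 7 lines: bqqk likpo joo zxtp liqdg ktjg ziu
Final line 7: ziu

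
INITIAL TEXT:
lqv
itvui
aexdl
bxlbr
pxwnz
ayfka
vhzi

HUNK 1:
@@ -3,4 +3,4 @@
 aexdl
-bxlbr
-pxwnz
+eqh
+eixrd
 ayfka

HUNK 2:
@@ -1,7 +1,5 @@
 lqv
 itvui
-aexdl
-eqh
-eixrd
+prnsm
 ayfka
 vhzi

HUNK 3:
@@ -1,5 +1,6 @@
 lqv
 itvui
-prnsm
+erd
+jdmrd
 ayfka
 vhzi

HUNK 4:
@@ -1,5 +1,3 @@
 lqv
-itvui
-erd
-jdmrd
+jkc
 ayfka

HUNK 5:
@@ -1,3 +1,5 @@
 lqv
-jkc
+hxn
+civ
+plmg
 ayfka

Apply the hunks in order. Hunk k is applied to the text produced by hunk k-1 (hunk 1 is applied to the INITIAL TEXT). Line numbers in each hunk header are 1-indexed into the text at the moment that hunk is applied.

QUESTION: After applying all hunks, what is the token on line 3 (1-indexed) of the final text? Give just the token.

Answer: civ

Derivation:
Hunk 1: at line 3 remove [bxlbr,pxwnz] add [eqh,eixrd] -> 7 lines: lqv itvui aexdl eqh eixrd ayfka vhzi
Hunk 2: at line 1 remove [aexdl,eqh,eixrd] add [prnsm] -> 5 lines: lqv itvui prnsm ayfka vhzi
Hunk 3: at line 1 remove [prnsm] add [erd,jdmrd] -> 6 lines: lqv itvui erd jdmrd ayfka vhzi
Hunk 4: at line 1 remove [itvui,erd,jdmrd] add [jkc] -> 4 lines: lqv jkc ayfka vhzi
Hunk 5: at line 1 remove [jkc] add [hxn,civ,plmg] -> 6 lines: lqv hxn civ plmg ayfka vhzi
Final line 3: civ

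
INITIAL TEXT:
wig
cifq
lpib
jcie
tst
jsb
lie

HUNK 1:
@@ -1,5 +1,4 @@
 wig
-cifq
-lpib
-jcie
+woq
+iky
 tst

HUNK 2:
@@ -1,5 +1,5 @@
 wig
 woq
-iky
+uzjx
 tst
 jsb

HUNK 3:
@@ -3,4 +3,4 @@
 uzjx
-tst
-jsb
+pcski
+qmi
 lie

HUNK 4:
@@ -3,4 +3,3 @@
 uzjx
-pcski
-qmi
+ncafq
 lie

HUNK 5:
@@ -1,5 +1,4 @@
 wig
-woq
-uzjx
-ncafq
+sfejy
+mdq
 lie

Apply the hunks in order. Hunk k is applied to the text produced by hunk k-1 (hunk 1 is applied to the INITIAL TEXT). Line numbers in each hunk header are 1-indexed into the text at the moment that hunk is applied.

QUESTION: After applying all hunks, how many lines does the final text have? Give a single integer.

Hunk 1: at line 1 remove [cifq,lpib,jcie] add [woq,iky] -> 6 lines: wig woq iky tst jsb lie
Hunk 2: at line 1 remove [iky] add [uzjx] -> 6 lines: wig woq uzjx tst jsb lie
Hunk 3: at line 3 remove [tst,jsb] add [pcski,qmi] -> 6 lines: wig woq uzjx pcski qmi lie
Hunk 4: at line 3 remove [pcski,qmi] add [ncafq] -> 5 lines: wig woq uzjx ncafq lie
Hunk 5: at line 1 remove [woq,uzjx,ncafq] add [sfejy,mdq] -> 4 lines: wig sfejy mdq lie
Final line count: 4

Answer: 4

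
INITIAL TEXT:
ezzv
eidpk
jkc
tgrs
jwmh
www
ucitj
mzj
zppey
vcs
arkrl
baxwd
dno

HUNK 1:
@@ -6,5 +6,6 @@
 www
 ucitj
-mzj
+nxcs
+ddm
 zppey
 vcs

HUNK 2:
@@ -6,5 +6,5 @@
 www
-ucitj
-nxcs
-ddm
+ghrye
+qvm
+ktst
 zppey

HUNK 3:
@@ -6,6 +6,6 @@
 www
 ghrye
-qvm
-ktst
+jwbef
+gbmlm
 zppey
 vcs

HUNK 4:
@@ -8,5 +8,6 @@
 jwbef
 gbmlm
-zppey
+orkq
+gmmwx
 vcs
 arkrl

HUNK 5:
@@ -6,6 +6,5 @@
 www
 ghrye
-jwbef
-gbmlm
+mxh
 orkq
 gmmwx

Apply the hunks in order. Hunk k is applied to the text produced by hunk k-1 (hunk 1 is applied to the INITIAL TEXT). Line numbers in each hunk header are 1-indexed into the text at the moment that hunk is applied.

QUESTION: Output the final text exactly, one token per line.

Hunk 1: at line 6 remove [mzj] add [nxcs,ddm] -> 14 lines: ezzv eidpk jkc tgrs jwmh www ucitj nxcs ddm zppey vcs arkrl baxwd dno
Hunk 2: at line 6 remove [ucitj,nxcs,ddm] add [ghrye,qvm,ktst] -> 14 lines: ezzv eidpk jkc tgrs jwmh www ghrye qvm ktst zppey vcs arkrl baxwd dno
Hunk 3: at line 6 remove [qvm,ktst] add [jwbef,gbmlm] -> 14 lines: ezzv eidpk jkc tgrs jwmh www ghrye jwbef gbmlm zppey vcs arkrl baxwd dno
Hunk 4: at line 8 remove [zppey] add [orkq,gmmwx] -> 15 lines: ezzv eidpk jkc tgrs jwmh www ghrye jwbef gbmlm orkq gmmwx vcs arkrl baxwd dno
Hunk 5: at line 6 remove [jwbef,gbmlm] add [mxh] -> 14 lines: ezzv eidpk jkc tgrs jwmh www ghrye mxh orkq gmmwx vcs arkrl baxwd dno

Answer: ezzv
eidpk
jkc
tgrs
jwmh
www
ghrye
mxh
orkq
gmmwx
vcs
arkrl
baxwd
dno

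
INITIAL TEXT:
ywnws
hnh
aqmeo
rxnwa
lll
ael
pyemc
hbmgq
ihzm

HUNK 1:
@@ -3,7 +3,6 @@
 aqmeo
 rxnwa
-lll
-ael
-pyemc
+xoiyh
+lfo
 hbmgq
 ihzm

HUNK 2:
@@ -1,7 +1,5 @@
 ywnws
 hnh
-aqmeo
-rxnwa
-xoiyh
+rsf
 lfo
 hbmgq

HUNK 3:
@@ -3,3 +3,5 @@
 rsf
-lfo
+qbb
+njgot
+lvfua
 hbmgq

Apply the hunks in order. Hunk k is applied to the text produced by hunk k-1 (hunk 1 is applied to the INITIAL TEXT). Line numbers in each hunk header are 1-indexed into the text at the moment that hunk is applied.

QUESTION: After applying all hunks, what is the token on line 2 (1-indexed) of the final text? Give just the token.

Answer: hnh

Derivation:
Hunk 1: at line 3 remove [lll,ael,pyemc] add [xoiyh,lfo] -> 8 lines: ywnws hnh aqmeo rxnwa xoiyh lfo hbmgq ihzm
Hunk 2: at line 1 remove [aqmeo,rxnwa,xoiyh] add [rsf] -> 6 lines: ywnws hnh rsf lfo hbmgq ihzm
Hunk 3: at line 3 remove [lfo] add [qbb,njgot,lvfua] -> 8 lines: ywnws hnh rsf qbb njgot lvfua hbmgq ihzm
Final line 2: hnh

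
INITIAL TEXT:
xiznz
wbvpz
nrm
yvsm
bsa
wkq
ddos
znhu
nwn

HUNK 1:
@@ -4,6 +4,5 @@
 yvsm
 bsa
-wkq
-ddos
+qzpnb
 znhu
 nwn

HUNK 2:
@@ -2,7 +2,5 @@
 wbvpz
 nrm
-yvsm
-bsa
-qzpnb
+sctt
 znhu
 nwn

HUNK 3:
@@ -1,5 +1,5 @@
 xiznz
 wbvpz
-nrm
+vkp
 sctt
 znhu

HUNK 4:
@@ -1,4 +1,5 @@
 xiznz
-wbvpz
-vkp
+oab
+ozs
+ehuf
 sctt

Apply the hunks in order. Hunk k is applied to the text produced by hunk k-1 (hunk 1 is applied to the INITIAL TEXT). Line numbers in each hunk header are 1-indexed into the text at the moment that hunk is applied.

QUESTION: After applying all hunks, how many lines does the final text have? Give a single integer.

Answer: 7

Derivation:
Hunk 1: at line 4 remove [wkq,ddos] add [qzpnb] -> 8 lines: xiznz wbvpz nrm yvsm bsa qzpnb znhu nwn
Hunk 2: at line 2 remove [yvsm,bsa,qzpnb] add [sctt] -> 6 lines: xiznz wbvpz nrm sctt znhu nwn
Hunk 3: at line 1 remove [nrm] add [vkp] -> 6 lines: xiznz wbvpz vkp sctt znhu nwn
Hunk 4: at line 1 remove [wbvpz,vkp] add [oab,ozs,ehuf] -> 7 lines: xiznz oab ozs ehuf sctt znhu nwn
Final line count: 7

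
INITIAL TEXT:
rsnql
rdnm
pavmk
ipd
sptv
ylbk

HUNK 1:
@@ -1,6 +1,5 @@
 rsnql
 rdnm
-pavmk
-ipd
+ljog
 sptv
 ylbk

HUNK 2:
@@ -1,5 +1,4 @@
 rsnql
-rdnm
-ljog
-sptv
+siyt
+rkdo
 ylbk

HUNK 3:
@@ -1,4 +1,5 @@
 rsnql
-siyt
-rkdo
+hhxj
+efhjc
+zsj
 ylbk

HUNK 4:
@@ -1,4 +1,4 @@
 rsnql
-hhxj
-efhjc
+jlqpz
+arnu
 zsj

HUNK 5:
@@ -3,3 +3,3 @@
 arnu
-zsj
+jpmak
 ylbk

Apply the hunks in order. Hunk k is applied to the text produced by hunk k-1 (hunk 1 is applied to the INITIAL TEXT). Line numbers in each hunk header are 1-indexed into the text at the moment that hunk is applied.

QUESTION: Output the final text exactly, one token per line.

Hunk 1: at line 1 remove [pavmk,ipd] add [ljog] -> 5 lines: rsnql rdnm ljog sptv ylbk
Hunk 2: at line 1 remove [rdnm,ljog,sptv] add [siyt,rkdo] -> 4 lines: rsnql siyt rkdo ylbk
Hunk 3: at line 1 remove [siyt,rkdo] add [hhxj,efhjc,zsj] -> 5 lines: rsnql hhxj efhjc zsj ylbk
Hunk 4: at line 1 remove [hhxj,efhjc] add [jlqpz,arnu] -> 5 lines: rsnql jlqpz arnu zsj ylbk
Hunk 5: at line 3 remove [zsj] add [jpmak] -> 5 lines: rsnql jlqpz arnu jpmak ylbk

Answer: rsnql
jlqpz
arnu
jpmak
ylbk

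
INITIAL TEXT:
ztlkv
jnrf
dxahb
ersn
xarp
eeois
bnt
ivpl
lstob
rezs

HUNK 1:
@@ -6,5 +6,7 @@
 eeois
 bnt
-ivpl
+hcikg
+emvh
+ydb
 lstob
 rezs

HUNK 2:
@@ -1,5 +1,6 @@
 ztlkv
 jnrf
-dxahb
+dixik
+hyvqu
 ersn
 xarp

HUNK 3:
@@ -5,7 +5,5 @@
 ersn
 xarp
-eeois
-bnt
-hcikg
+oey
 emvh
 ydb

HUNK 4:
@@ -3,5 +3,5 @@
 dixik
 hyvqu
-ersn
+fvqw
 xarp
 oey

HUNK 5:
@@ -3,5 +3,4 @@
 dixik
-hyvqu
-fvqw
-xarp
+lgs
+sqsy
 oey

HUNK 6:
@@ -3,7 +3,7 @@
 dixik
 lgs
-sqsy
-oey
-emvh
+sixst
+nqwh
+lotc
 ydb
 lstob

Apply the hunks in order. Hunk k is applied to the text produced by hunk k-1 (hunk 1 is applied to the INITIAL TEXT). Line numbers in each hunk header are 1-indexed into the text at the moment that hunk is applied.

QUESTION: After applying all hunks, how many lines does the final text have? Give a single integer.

Hunk 1: at line 6 remove [ivpl] add [hcikg,emvh,ydb] -> 12 lines: ztlkv jnrf dxahb ersn xarp eeois bnt hcikg emvh ydb lstob rezs
Hunk 2: at line 1 remove [dxahb] add [dixik,hyvqu] -> 13 lines: ztlkv jnrf dixik hyvqu ersn xarp eeois bnt hcikg emvh ydb lstob rezs
Hunk 3: at line 5 remove [eeois,bnt,hcikg] add [oey] -> 11 lines: ztlkv jnrf dixik hyvqu ersn xarp oey emvh ydb lstob rezs
Hunk 4: at line 3 remove [ersn] add [fvqw] -> 11 lines: ztlkv jnrf dixik hyvqu fvqw xarp oey emvh ydb lstob rezs
Hunk 5: at line 3 remove [hyvqu,fvqw,xarp] add [lgs,sqsy] -> 10 lines: ztlkv jnrf dixik lgs sqsy oey emvh ydb lstob rezs
Hunk 6: at line 3 remove [sqsy,oey,emvh] add [sixst,nqwh,lotc] -> 10 lines: ztlkv jnrf dixik lgs sixst nqwh lotc ydb lstob rezs
Final line count: 10

Answer: 10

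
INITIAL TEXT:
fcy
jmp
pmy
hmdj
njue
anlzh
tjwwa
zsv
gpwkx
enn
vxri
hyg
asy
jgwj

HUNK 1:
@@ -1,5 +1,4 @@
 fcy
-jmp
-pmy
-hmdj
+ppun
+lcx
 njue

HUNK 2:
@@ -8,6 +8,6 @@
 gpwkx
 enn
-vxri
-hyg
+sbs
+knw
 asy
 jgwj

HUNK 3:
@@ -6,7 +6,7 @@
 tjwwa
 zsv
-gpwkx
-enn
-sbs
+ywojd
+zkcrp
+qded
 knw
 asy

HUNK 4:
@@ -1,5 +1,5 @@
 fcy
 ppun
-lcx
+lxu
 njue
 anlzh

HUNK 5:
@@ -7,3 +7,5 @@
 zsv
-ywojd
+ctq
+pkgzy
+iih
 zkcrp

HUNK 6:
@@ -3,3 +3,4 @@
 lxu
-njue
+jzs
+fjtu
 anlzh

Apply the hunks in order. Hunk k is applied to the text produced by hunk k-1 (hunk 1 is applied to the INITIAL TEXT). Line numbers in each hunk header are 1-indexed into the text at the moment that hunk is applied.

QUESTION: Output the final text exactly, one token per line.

Answer: fcy
ppun
lxu
jzs
fjtu
anlzh
tjwwa
zsv
ctq
pkgzy
iih
zkcrp
qded
knw
asy
jgwj

Derivation:
Hunk 1: at line 1 remove [jmp,pmy,hmdj] add [ppun,lcx] -> 13 lines: fcy ppun lcx njue anlzh tjwwa zsv gpwkx enn vxri hyg asy jgwj
Hunk 2: at line 8 remove [vxri,hyg] add [sbs,knw] -> 13 lines: fcy ppun lcx njue anlzh tjwwa zsv gpwkx enn sbs knw asy jgwj
Hunk 3: at line 6 remove [gpwkx,enn,sbs] add [ywojd,zkcrp,qded] -> 13 lines: fcy ppun lcx njue anlzh tjwwa zsv ywojd zkcrp qded knw asy jgwj
Hunk 4: at line 1 remove [lcx] add [lxu] -> 13 lines: fcy ppun lxu njue anlzh tjwwa zsv ywojd zkcrp qded knw asy jgwj
Hunk 5: at line 7 remove [ywojd] add [ctq,pkgzy,iih] -> 15 lines: fcy ppun lxu njue anlzh tjwwa zsv ctq pkgzy iih zkcrp qded knw asy jgwj
Hunk 6: at line 3 remove [njue] add [jzs,fjtu] -> 16 lines: fcy ppun lxu jzs fjtu anlzh tjwwa zsv ctq pkgzy iih zkcrp qded knw asy jgwj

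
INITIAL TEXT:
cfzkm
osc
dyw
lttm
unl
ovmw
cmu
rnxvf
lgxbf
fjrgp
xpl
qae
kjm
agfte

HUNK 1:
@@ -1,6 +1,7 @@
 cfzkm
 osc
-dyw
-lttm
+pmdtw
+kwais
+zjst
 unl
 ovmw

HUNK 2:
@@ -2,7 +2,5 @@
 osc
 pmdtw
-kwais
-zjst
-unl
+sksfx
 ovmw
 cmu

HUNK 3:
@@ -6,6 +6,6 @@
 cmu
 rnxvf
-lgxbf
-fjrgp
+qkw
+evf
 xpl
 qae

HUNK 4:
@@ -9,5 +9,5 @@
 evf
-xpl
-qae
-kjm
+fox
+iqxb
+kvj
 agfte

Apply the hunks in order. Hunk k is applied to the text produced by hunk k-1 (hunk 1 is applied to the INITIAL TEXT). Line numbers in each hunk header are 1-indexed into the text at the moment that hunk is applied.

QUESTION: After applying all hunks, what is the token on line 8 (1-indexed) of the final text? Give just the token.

Hunk 1: at line 1 remove [dyw,lttm] add [pmdtw,kwais,zjst] -> 15 lines: cfzkm osc pmdtw kwais zjst unl ovmw cmu rnxvf lgxbf fjrgp xpl qae kjm agfte
Hunk 2: at line 2 remove [kwais,zjst,unl] add [sksfx] -> 13 lines: cfzkm osc pmdtw sksfx ovmw cmu rnxvf lgxbf fjrgp xpl qae kjm agfte
Hunk 3: at line 6 remove [lgxbf,fjrgp] add [qkw,evf] -> 13 lines: cfzkm osc pmdtw sksfx ovmw cmu rnxvf qkw evf xpl qae kjm agfte
Hunk 4: at line 9 remove [xpl,qae,kjm] add [fox,iqxb,kvj] -> 13 lines: cfzkm osc pmdtw sksfx ovmw cmu rnxvf qkw evf fox iqxb kvj agfte
Final line 8: qkw

Answer: qkw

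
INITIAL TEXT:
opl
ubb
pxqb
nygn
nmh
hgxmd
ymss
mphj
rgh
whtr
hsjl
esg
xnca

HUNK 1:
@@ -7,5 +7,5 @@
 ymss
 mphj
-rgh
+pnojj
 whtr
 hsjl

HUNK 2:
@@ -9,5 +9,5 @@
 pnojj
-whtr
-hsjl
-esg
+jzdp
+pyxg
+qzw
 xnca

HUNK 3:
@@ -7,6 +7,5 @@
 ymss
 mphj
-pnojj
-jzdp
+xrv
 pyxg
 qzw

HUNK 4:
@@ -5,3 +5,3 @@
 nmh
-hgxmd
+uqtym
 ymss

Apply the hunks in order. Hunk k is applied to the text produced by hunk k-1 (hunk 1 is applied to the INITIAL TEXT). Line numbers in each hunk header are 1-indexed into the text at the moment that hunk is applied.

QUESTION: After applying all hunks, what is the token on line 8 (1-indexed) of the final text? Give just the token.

Hunk 1: at line 7 remove [rgh] add [pnojj] -> 13 lines: opl ubb pxqb nygn nmh hgxmd ymss mphj pnojj whtr hsjl esg xnca
Hunk 2: at line 9 remove [whtr,hsjl,esg] add [jzdp,pyxg,qzw] -> 13 lines: opl ubb pxqb nygn nmh hgxmd ymss mphj pnojj jzdp pyxg qzw xnca
Hunk 3: at line 7 remove [pnojj,jzdp] add [xrv] -> 12 lines: opl ubb pxqb nygn nmh hgxmd ymss mphj xrv pyxg qzw xnca
Hunk 4: at line 5 remove [hgxmd] add [uqtym] -> 12 lines: opl ubb pxqb nygn nmh uqtym ymss mphj xrv pyxg qzw xnca
Final line 8: mphj

Answer: mphj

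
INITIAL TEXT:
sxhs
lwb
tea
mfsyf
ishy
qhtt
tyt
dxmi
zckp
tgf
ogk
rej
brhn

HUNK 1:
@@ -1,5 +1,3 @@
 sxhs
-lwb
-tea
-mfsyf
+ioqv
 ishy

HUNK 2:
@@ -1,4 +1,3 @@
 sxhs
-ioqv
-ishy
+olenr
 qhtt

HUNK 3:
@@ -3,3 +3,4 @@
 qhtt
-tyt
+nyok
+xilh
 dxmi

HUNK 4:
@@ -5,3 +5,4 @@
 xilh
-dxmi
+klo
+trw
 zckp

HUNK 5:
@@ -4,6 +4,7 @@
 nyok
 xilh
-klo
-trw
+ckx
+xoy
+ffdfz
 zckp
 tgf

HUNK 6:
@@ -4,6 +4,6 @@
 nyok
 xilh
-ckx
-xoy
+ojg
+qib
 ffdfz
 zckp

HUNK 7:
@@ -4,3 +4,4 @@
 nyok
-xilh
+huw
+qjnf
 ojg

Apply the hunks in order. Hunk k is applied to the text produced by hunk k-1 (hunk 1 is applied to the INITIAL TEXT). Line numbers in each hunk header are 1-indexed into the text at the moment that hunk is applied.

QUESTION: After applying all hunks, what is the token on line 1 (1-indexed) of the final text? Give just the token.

Hunk 1: at line 1 remove [lwb,tea,mfsyf] add [ioqv] -> 11 lines: sxhs ioqv ishy qhtt tyt dxmi zckp tgf ogk rej brhn
Hunk 2: at line 1 remove [ioqv,ishy] add [olenr] -> 10 lines: sxhs olenr qhtt tyt dxmi zckp tgf ogk rej brhn
Hunk 3: at line 3 remove [tyt] add [nyok,xilh] -> 11 lines: sxhs olenr qhtt nyok xilh dxmi zckp tgf ogk rej brhn
Hunk 4: at line 5 remove [dxmi] add [klo,trw] -> 12 lines: sxhs olenr qhtt nyok xilh klo trw zckp tgf ogk rej brhn
Hunk 5: at line 4 remove [klo,trw] add [ckx,xoy,ffdfz] -> 13 lines: sxhs olenr qhtt nyok xilh ckx xoy ffdfz zckp tgf ogk rej brhn
Hunk 6: at line 4 remove [ckx,xoy] add [ojg,qib] -> 13 lines: sxhs olenr qhtt nyok xilh ojg qib ffdfz zckp tgf ogk rej brhn
Hunk 7: at line 4 remove [xilh] add [huw,qjnf] -> 14 lines: sxhs olenr qhtt nyok huw qjnf ojg qib ffdfz zckp tgf ogk rej brhn
Final line 1: sxhs

Answer: sxhs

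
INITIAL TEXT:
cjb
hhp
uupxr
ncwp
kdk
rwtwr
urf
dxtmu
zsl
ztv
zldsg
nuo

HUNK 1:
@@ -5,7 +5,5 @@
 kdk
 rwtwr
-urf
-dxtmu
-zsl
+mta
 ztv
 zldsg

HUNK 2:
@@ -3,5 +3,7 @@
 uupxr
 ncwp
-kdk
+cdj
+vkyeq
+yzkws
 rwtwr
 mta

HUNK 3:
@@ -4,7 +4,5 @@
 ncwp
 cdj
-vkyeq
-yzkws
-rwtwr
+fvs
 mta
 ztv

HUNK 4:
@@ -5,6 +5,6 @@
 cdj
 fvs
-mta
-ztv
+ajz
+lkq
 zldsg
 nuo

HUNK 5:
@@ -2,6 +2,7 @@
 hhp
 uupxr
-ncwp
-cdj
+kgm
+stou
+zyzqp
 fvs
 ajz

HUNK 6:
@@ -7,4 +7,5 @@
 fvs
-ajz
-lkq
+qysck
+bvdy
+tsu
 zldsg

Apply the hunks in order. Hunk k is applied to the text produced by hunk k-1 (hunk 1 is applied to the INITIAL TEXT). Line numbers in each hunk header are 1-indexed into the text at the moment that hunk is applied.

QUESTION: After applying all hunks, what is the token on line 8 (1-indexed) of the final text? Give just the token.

Answer: qysck

Derivation:
Hunk 1: at line 5 remove [urf,dxtmu,zsl] add [mta] -> 10 lines: cjb hhp uupxr ncwp kdk rwtwr mta ztv zldsg nuo
Hunk 2: at line 3 remove [kdk] add [cdj,vkyeq,yzkws] -> 12 lines: cjb hhp uupxr ncwp cdj vkyeq yzkws rwtwr mta ztv zldsg nuo
Hunk 3: at line 4 remove [vkyeq,yzkws,rwtwr] add [fvs] -> 10 lines: cjb hhp uupxr ncwp cdj fvs mta ztv zldsg nuo
Hunk 4: at line 5 remove [mta,ztv] add [ajz,lkq] -> 10 lines: cjb hhp uupxr ncwp cdj fvs ajz lkq zldsg nuo
Hunk 5: at line 2 remove [ncwp,cdj] add [kgm,stou,zyzqp] -> 11 lines: cjb hhp uupxr kgm stou zyzqp fvs ajz lkq zldsg nuo
Hunk 6: at line 7 remove [ajz,lkq] add [qysck,bvdy,tsu] -> 12 lines: cjb hhp uupxr kgm stou zyzqp fvs qysck bvdy tsu zldsg nuo
Final line 8: qysck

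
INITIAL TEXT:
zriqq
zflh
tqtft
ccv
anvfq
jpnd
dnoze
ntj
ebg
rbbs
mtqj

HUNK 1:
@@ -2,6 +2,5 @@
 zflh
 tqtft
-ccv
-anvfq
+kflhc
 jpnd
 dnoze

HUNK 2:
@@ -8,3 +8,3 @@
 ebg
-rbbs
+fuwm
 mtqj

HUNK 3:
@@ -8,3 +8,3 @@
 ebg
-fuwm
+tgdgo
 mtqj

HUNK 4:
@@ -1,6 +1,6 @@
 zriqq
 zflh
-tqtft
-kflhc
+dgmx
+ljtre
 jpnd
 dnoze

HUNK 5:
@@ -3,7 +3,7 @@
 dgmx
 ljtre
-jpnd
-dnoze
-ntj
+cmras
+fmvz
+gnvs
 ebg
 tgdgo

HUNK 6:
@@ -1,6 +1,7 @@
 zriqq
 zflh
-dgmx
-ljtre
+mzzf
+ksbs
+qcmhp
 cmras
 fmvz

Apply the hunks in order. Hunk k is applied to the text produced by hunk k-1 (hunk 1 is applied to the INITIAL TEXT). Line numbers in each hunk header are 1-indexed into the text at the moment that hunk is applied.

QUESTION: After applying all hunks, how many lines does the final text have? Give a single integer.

Answer: 11

Derivation:
Hunk 1: at line 2 remove [ccv,anvfq] add [kflhc] -> 10 lines: zriqq zflh tqtft kflhc jpnd dnoze ntj ebg rbbs mtqj
Hunk 2: at line 8 remove [rbbs] add [fuwm] -> 10 lines: zriqq zflh tqtft kflhc jpnd dnoze ntj ebg fuwm mtqj
Hunk 3: at line 8 remove [fuwm] add [tgdgo] -> 10 lines: zriqq zflh tqtft kflhc jpnd dnoze ntj ebg tgdgo mtqj
Hunk 4: at line 1 remove [tqtft,kflhc] add [dgmx,ljtre] -> 10 lines: zriqq zflh dgmx ljtre jpnd dnoze ntj ebg tgdgo mtqj
Hunk 5: at line 3 remove [jpnd,dnoze,ntj] add [cmras,fmvz,gnvs] -> 10 lines: zriqq zflh dgmx ljtre cmras fmvz gnvs ebg tgdgo mtqj
Hunk 6: at line 1 remove [dgmx,ljtre] add [mzzf,ksbs,qcmhp] -> 11 lines: zriqq zflh mzzf ksbs qcmhp cmras fmvz gnvs ebg tgdgo mtqj
Final line count: 11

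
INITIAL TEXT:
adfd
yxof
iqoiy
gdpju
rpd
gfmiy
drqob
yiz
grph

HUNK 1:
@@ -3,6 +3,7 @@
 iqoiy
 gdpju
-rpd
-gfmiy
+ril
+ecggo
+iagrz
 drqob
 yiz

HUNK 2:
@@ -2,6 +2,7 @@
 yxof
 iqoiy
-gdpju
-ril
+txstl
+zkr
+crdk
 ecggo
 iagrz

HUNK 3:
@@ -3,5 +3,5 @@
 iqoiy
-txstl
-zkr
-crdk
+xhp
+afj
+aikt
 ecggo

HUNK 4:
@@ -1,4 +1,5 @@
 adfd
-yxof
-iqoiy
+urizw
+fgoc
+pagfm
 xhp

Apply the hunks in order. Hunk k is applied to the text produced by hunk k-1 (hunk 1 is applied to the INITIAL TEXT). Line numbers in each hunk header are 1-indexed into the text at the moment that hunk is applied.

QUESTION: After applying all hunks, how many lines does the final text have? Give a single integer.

Hunk 1: at line 3 remove [rpd,gfmiy] add [ril,ecggo,iagrz] -> 10 lines: adfd yxof iqoiy gdpju ril ecggo iagrz drqob yiz grph
Hunk 2: at line 2 remove [gdpju,ril] add [txstl,zkr,crdk] -> 11 lines: adfd yxof iqoiy txstl zkr crdk ecggo iagrz drqob yiz grph
Hunk 3: at line 3 remove [txstl,zkr,crdk] add [xhp,afj,aikt] -> 11 lines: adfd yxof iqoiy xhp afj aikt ecggo iagrz drqob yiz grph
Hunk 4: at line 1 remove [yxof,iqoiy] add [urizw,fgoc,pagfm] -> 12 lines: adfd urizw fgoc pagfm xhp afj aikt ecggo iagrz drqob yiz grph
Final line count: 12

Answer: 12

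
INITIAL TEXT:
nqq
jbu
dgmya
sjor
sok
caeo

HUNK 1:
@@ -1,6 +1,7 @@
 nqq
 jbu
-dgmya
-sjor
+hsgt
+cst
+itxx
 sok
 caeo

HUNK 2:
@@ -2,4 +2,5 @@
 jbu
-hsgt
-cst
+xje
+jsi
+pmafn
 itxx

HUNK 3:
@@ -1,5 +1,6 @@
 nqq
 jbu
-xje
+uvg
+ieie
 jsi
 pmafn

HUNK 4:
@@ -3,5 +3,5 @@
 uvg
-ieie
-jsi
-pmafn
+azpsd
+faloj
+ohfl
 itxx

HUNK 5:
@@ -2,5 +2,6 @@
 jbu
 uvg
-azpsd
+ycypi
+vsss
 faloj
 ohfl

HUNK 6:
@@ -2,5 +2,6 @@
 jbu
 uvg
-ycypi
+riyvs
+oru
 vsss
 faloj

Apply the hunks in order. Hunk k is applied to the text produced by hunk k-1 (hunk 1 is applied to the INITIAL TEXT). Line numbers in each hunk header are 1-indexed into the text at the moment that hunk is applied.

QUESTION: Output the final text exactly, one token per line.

Answer: nqq
jbu
uvg
riyvs
oru
vsss
faloj
ohfl
itxx
sok
caeo

Derivation:
Hunk 1: at line 1 remove [dgmya,sjor] add [hsgt,cst,itxx] -> 7 lines: nqq jbu hsgt cst itxx sok caeo
Hunk 2: at line 2 remove [hsgt,cst] add [xje,jsi,pmafn] -> 8 lines: nqq jbu xje jsi pmafn itxx sok caeo
Hunk 3: at line 1 remove [xje] add [uvg,ieie] -> 9 lines: nqq jbu uvg ieie jsi pmafn itxx sok caeo
Hunk 4: at line 3 remove [ieie,jsi,pmafn] add [azpsd,faloj,ohfl] -> 9 lines: nqq jbu uvg azpsd faloj ohfl itxx sok caeo
Hunk 5: at line 2 remove [azpsd] add [ycypi,vsss] -> 10 lines: nqq jbu uvg ycypi vsss faloj ohfl itxx sok caeo
Hunk 6: at line 2 remove [ycypi] add [riyvs,oru] -> 11 lines: nqq jbu uvg riyvs oru vsss faloj ohfl itxx sok caeo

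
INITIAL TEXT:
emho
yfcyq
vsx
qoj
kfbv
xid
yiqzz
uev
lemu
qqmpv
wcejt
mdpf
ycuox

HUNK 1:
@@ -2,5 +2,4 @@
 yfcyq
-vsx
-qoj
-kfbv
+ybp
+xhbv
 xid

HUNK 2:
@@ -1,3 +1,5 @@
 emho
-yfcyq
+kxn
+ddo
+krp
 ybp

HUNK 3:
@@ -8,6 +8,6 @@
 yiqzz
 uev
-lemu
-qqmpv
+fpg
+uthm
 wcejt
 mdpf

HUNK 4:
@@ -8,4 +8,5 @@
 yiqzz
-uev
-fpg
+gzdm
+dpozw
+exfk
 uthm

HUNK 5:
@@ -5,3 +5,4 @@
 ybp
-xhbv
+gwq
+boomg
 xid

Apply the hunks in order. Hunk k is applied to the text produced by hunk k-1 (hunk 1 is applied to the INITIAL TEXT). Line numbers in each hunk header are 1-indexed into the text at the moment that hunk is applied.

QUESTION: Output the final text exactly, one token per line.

Answer: emho
kxn
ddo
krp
ybp
gwq
boomg
xid
yiqzz
gzdm
dpozw
exfk
uthm
wcejt
mdpf
ycuox

Derivation:
Hunk 1: at line 2 remove [vsx,qoj,kfbv] add [ybp,xhbv] -> 12 lines: emho yfcyq ybp xhbv xid yiqzz uev lemu qqmpv wcejt mdpf ycuox
Hunk 2: at line 1 remove [yfcyq] add [kxn,ddo,krp] -> 14 lines: emho kxn ddo krp ybp xhbv xid yiqzz uev lemu qqmpv wcejt mdpf ycuox
Hunk 3: at line 8 remove [lemu,qqmpv] add [fpg,uthm] -> 14 lines: emho kxn ddo krp ybp xhbv xid yiqzz uev fpg uthm wcejt mdpf ycuox
Hunk 4: at line 8 remove [uev,fpg] add [gzdm,dpozw,exfk] -> 15 lines: emho kxn ddo krp ybp xhbv xid yiqzz gzdm dpozw exfk uthm wcejt mdpf ycuox
Hunk 5: at line 5 remove [xhbv] add [gwq,boomg] -> 16 lines: emho kxn ddo krp ybp gwq boomg xid yiqzz gzdm dpozw exfk uthm wcejt mdpf ycuox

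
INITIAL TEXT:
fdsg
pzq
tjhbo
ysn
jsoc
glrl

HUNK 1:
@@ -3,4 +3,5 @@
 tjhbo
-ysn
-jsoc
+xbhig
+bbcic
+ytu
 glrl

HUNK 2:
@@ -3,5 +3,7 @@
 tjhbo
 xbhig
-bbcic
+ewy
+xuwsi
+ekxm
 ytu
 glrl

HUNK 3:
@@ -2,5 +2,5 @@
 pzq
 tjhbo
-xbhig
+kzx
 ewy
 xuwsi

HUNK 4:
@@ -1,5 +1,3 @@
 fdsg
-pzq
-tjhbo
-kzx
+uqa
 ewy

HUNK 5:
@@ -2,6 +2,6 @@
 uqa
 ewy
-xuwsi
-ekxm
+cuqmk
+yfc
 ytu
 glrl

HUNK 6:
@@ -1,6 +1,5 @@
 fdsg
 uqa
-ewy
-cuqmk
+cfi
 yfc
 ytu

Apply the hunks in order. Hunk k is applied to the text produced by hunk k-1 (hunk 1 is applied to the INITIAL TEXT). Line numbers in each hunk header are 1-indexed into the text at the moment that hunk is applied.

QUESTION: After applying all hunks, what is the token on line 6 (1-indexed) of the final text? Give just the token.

Hunk 1: at line 3 remove [ysn,jsoc] add [xbhig,bbcic,ytu] -> 7 lines: fdsg pzq tjhbo xbhig bbcic ytu glrl
Hunk 2: at line 3 remove [bbcic] add [ewy,xuwsi,ekxm] -> 9 lines: fdsg pzq tjhbo xbhig ewy xuwsi ekxm ytu glrl
Hunk 3: at line 2 remove [xbhig] add [kzx] -> 9 lines: fdsg pzq tjhbo kzx ewy xuwsi ekxm ytu glrl
Hunk 4: at line 1 remove [pzq,tjhbo,kzx] add [uqa] -> 7 lines: fdsg uqa ewy xuwsi ekxm ytu glrl
Hunk 5: at line 2 remove [xuwsi,ekxm] add [cuqmk,yfc] -> 7 lines: fdsg uqa ewy cuqmk yfc ytu glrl
Hunk 6: at line 1 remove [ewy,cuqmk] add [cfi] -> 6 lines: fdsg uqa cfi yfc ytu glrl
Final line 6: glrl

Answer: glrl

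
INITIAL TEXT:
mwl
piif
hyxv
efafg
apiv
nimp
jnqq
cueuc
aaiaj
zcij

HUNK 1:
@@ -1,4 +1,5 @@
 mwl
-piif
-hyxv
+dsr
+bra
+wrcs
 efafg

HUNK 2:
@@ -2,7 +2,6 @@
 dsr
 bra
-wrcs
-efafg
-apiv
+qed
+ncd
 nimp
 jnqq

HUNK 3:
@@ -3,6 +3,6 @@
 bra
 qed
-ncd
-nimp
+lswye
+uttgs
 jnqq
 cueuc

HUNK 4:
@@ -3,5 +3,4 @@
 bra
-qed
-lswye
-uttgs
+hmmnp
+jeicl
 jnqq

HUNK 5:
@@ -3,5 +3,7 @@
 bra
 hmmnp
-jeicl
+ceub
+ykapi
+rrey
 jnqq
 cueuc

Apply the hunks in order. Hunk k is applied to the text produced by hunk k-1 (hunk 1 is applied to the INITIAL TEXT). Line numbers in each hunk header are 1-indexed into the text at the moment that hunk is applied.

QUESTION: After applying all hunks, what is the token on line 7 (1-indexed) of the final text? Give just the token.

Hunk 1: at line 1 remove [piif,hyxv] add [dsr,bra,wrcs] -> 11 lines: mwl dsr bra wrcs efafg apiv nimp jnqq cueuc aaiaj zcij
Hunk 2: at line 2 remove [wrcs,efafg,apiv] add [qed,ncd] -> 10 lines: mwl dsr bra qed ncd nimp jnqq cueuc aaiaj zcij
Hunk 3: at line 3 remove [ncd,nimp] add [lswye,uttgs] -> 10 lines: mwl dsr bra qed lswye uttgs jnqq cueuc aaiaj zcij
Hunk 4: at line 3 remove [qed,lswye,uttgs] add [hmmnp,jeicl] -> 9 lines: mwl dsr bra hmmnp jeicl jnqq cueuc aaiaj zcij
Hunk 5: at line 3 remove [jeicl] add [ceub,ykapi,rrey] -> 11 lines: mwl dsr bra hmmnp ceub ykapi rrey jnqq cueuc aaiaj zcij
Final line 7: rrey

Answer: rrey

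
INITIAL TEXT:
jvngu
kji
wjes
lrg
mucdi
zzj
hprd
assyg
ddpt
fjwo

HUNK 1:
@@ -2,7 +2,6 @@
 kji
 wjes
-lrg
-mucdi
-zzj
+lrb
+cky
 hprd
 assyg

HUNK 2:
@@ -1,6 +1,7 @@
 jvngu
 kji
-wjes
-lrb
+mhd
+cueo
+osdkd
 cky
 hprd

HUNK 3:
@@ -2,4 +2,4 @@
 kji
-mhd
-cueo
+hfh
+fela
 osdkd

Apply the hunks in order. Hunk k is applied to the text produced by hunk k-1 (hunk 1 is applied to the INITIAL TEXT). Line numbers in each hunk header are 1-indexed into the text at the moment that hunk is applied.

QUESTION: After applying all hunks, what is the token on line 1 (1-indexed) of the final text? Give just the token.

Answer: jvngu

Derivation:
Hunk 1: at line 2 remove [lrg,mucdi,zzj] add [lrb,cky] -> 9 lines: jvngu kji wjes lrb cky hprd assyg ddpt fjwo
Hunk 2: at line 1 remove [wjes,lrb] add [mhd,cueo,osdkd] -> 10 lines: jvngu kji mhd cueo osdkd cky hprd assyg ddpt fjwo
Hunk 3: at line 2 remove [mhd,cueo] add [hfh,fela] -> 10 lines: jvngu kji hfh fela osdkd cky hprd assyg ddpt fjwo
Final line 1: jvngu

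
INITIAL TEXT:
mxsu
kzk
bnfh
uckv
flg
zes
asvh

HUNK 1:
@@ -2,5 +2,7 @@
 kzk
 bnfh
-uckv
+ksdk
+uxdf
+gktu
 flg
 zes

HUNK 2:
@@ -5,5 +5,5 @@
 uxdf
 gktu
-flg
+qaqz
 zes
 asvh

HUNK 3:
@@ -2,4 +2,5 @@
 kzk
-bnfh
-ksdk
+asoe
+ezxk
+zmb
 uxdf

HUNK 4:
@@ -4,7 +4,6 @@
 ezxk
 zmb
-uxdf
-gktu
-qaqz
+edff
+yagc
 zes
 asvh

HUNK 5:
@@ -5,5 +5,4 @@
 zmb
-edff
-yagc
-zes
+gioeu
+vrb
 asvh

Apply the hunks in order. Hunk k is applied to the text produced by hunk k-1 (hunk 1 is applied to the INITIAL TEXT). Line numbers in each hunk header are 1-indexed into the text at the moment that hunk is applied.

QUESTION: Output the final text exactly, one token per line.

Hunk 1: at line 2 remove [uckv] add [ksdk,uxdf,gktu] -> 9 lines: mxsu kzk bnfh ksdk uxdf gktu flg zes asvh
Hunk 2: at line 5 remove [flg] add [qaqz] -> 9 lines: mxsu kzk bnfh ksdk uxdf gktu qaqz zes asvh
Hunk 3: at line 2 remove [bnfh,ksdk] add [asoe,ezxk,zmb] -> 10 lines: mxsu kzk asoe ezxk zmb uxdf gktu qaqz zes asvh
Hunk 4: at line 4 remove [uxdf,gktu,qaqz] add [edff,yagc] -> 9 lines: mxsu kzk asoe ezxk zmb edff yagc zes asvh
Hunk 5: at line 5 remove [edff,yagc,zes] add [gioeu,vrb] -> 8 lines: mxsu kzk asoe ezxk zmb gioeu vrb asvh

Answer: mxsu
kzk
asoe
ezxk
zmb
gioeu
vrb
asvh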